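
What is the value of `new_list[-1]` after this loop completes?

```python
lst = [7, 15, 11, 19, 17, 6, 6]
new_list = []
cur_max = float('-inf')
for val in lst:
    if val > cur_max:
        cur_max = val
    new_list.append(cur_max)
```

Running max ends at 19
`new_list` takes the values: [] → [7] → [7, 15] → [7, 15, 15] → [7, 15, 15, 19] → [7, 15, 15, 19, 19] → [7, 15, 15, 19, 19, 19] → [7, 15, 15, 19, 19, 19, 19]
So `new_list[-1]` = 19

Answer: 19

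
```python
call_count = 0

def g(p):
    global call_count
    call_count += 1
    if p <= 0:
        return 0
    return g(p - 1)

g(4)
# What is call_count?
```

Linear recursion stepping by 1: 5 calls from p=4 down to ≤0.

Answer: 5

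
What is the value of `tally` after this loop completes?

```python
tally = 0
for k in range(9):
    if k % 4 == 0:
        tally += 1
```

Count numbers divisible by 4 in range(9)
`tally` takes the values: 0 → 1 → 2 → 3

Answer: 3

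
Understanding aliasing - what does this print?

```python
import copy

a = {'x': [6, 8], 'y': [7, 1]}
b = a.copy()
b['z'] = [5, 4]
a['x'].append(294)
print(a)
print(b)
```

Key concept: shallow copy of dict with mutable values.
Step by step:
`a = {'x': [6, 8], 'y': [7, 1]}` → a = {'x': [6, 8], 'y': [7, 1]}
`b = a.copy()` → b = {'x': [6, 8], 'y': [7, 1]}
`b['z'] = [5, 4]` → b = {'x': [6, 8], 'y': [7, 1], 'z': [5, 4]}
`a['x'].append(294)` → a = {'x': [6, 8, 294], 'y': [7, 1]}; b = {'x': [6, 8, 294], 'y': [7, 1], 'z': [5, 4]}
`print(a)` → prints {'x': [6, 8, 294], 'y': [7, 1]}
`print(b)` → prints {'x': [6, 8, 294], 'y': [7, 1], 'z': [5, 4]}

Answer:
{'x': [6, 8, 294], 'y': [7, 1]}
{'x': [6, 8, 294], 'y': [7, 1], 'z': [5, 4]}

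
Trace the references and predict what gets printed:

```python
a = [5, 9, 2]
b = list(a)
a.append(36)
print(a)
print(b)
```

Key concept: list() constructor creates copy.
Step by step:
`a = [5, 9, 2]` → a = [5, 9, 2]
`b = list(a)` → b = [5, 9, 2]
`a.append(36)` → a = [5, 9, 2, 36]
`print(a)` → prints [5, 9, 2, 36]
`print(b)` → prints [5, 9, 2]

Answer:
[5, 9, 2, 36]
[5, 9, 2]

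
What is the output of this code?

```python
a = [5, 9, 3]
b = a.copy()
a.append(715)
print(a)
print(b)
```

Key concept: list.copy() creates independent copy.
Step by step:
`a = [5, 9, 3]` → a = [5, 9, 3]
`b = a.copy()` → b = [5, 9, 3]
`a.append(715)` → a = [5, 9, 3, 715]
`print(a)` → prints [5, 9, 3, 715]
`print(b)` → prints [5, 9, 3]

Answer:
[5, 9, 3, 715]
[5, 9, 3]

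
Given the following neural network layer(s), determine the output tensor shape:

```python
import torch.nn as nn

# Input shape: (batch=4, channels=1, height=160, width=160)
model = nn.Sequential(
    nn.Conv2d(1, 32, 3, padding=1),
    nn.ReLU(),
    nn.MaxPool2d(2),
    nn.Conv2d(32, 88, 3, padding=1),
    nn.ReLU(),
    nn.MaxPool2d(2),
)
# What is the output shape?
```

Input: (4, 1, 160, 160) -> after first Conv2d: (4, 32, 160, 160) -> after first MaxPool2d: (4, 32, 80, 80) -> after second Conv2d: (4, 88, 80, 80) -> Output: (4, 88, 40, 40)

Answer: (4, 88, 40, 40)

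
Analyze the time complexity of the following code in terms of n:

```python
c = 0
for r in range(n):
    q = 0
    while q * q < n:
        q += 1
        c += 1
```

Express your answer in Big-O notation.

Each loop level contributes: n × √n. Multiplying the contributions gives O(n√n).

Answer: O(n√n)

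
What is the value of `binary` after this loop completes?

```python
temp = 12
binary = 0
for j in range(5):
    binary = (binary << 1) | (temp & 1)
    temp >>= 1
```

Reverse lowest 5 bits of 12
`binary` takes the values: 0 → 1 → 3 → 6

Answer: 6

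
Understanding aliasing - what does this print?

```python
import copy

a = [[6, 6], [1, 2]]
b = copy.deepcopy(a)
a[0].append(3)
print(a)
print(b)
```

Key concept: deep copy is fully independent.
Step by step:
`a = [[6, 6], [1, 2]]` → a = [[6, 6], [1, 2]]
`b = copy.deepcopy(a)` → b = [[6, 6], [1, 2]]
`a[0].append(3)` → a = [[6, 6, 3], [1, 2]]
`print(a)` → prints [[6, 6, 3], [1, 2]]
`print(b)` → prints [[6, 6], [1, 2]]

Answer:
[[6, 6, 3], [1, 2]]
[[6, 6], [1, 2]]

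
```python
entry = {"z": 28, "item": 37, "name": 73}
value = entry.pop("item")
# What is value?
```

Trace:
`entry = {"z": 28, "item": 37, "name": 73}` → entry = {'z': 28, 'item': 37, 'name': 73}
`value = entry.pop("item")` → entry = {'z': 28, 'name': 73}; value = 37
So value = 37

Answer: 37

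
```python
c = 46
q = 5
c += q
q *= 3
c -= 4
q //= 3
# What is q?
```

Trace:
`c = 46` → c = 46
`q = 5` → q = 5
`c += q` → c = 51
`q *= 3` → q = 15
`c -= 4` → c = 47
`q //= 3` → q = 5
So q = 5

Answer: 5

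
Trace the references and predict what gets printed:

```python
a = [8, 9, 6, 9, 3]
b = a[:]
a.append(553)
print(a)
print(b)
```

Key concept: slice [:] creates copy.
Step by step:
`a = [8, 9, 6, 9, 3]` → a = [8, 9, 6, 9, 3]
`b = a[:]` → b = [8, 9, 6, 9, 3]
`a.append(553)` → a = [8, 9, 6, 9, 3, 553]
`print(a)` → prints [8, 9, 6, 9, 3, 553]
`print(b)` → prints [8, 9, 6, 9, 3]

Answer:
[8, 9, 6, 9, 3, 553]
[8, 9, 6, 9, 3]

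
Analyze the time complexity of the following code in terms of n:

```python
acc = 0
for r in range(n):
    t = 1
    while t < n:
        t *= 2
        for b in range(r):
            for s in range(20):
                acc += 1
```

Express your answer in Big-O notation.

Each loop level contributes: n × log n × n × 1. Multiplying the contributions gives O(n^2 log n).

Answer: O(n^2 log n)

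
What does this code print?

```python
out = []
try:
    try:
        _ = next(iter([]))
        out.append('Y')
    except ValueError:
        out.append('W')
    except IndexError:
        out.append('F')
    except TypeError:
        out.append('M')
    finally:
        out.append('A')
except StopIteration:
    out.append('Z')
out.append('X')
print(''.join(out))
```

Execution trace: 'A' (inner finally) → 'Z' (outer except StopIteration) → 'X' (after the try/except). Output: AZX

Answer: AZX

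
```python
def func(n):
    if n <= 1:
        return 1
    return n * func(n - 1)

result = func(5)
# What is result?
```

func(5) = 5 * 4 * 3 * 2 * 1 = 120

Answer: 120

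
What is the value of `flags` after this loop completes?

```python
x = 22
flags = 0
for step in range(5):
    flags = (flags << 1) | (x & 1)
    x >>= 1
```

Reverse lowest 5 bits of 22
`flags` takes the values: 0 → 1 → 3 → 6 → 13

Answer: 13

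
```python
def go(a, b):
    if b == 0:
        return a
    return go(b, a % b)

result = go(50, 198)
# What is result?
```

go(50, 198) -> go(198, 50) -> go(50, 48) -> go(48, 2) -> go(2, 0) -> 2

Answer: 2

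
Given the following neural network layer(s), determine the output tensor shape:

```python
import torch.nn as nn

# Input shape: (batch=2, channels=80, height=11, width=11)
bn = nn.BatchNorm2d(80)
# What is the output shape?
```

Input: (2, 80, 11, 11) -> Output: (2, 80, 11, 11)

Answer: (2, 80, 11, 11)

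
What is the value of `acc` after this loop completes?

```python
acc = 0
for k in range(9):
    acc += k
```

Sum of 0 to 8 = 36
`acc` takes the values: 0 → 1 → 3 → 6 → 10 → 15 → 21 → 28 → 36

Answer: 36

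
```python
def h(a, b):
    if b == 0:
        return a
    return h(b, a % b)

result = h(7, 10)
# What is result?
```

h(7, 10) -> h(10, 7) -> h(7, 3) -> h(3, 1) -> h(1, 0) -> 1

Answer: 1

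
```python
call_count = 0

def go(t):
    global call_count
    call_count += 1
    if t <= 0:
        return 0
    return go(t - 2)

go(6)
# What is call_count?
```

Linear recursion stepping by 2: 4 calls from t=6 down to ≤0.

Answer: 4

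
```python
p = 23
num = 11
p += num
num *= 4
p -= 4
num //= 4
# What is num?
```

Trace:
`p = 23` → p = 23
`num = 11` → num = 11
`p += num` → p = 34
`num *= 4` → num = 44
`p -= 4` → p = 30
`num //= 4` → num = 11
So num = 11

Answer: 11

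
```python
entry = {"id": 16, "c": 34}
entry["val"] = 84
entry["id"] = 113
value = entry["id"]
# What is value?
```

Trace:
`entry = {"id": 16, "c": 34}` → entry = {'id': 16, 'c': 34}
`entry["val"] = 84` → entry = {'id': 16, 'c': 34, 'val': 84}
`entry["id"] = 113` → entry = {'id': 113, 'c': 34, 'val': 84}
`value = entry["id"]` → value = 113
So value = 113

Answer: 113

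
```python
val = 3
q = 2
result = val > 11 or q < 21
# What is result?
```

Trace:
`val = 3` → val = 3
`q = 2` → q = 2
`result = val > 11 or q < 21` → result = True
So result = True

Answer: True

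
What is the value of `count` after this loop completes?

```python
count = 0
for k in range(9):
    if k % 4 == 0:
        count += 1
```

Count numbers divisible by 4 in range(9)
`count` takes the values: 0 → 1 → 2 → 3

Answer: 3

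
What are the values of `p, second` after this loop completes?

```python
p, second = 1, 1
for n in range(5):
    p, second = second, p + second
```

Fibonacci: after 5 iterations
`p, second` takes the values: (1, 1) → (1, 2) → (2, 3) → (3, 5) → (5, 8) → (8, 13)

Answer: 8, 13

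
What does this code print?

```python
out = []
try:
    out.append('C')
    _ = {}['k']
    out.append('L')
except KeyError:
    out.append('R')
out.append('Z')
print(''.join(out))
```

Execution trace: 'C' (try body) → 'R' (except KeyError) → 'Z' (after the try/except). Output: CRZ

Answer: CRZ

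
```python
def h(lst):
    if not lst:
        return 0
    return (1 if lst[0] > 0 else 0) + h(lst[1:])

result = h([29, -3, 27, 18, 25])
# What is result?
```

Count of positive elements in [29, -3, 27, 18, 25] = 4

Answer: 4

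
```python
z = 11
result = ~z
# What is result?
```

Trace:
`z = 11` → z = 11
`result = ~z` → result = -12
So result = -12

Answer: -12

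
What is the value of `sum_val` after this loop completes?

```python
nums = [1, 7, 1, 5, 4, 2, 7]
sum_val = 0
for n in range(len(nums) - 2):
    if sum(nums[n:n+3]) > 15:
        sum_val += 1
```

Count windows with sum > 15
`sum_val` takes the values: 0

Answer: 0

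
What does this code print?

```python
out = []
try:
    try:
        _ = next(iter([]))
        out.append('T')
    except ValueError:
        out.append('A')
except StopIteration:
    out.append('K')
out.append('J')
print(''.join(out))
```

Execution trace: 'K' (outer except StopIteration) → 'J' (after the try/except). Output: KJ

Answer: KJ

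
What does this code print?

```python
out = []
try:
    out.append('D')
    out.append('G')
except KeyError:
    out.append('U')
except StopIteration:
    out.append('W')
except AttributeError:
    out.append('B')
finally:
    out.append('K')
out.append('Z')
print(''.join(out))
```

Execution trace: 'D' (try body) → 'G' (try body, no exception) → 'K' (finally) → 'Z' (after the try/except). Output: DGKZ

Answer: DGKZ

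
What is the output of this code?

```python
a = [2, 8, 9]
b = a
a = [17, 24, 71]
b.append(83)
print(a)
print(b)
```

Key concept: rebinding vs mutation: a is rebound to a new list, b still points at the original.
Step by step:
`a = [2, 8, 9]` → a = [2, 8, 9]
`b = a` → b = [2, 8, 9] (same object as a)
`a = [17, 24, 71]` → a = [17, 24, 71]
`b.append(83)` → b = [2, 8, 9, 83]
`print(a)` → prints [17, 24, 71]
`print(b)` → prints [2, 8, 9, 83]

Answer:
[17, 24, 71]
[2, 8, 9, 83]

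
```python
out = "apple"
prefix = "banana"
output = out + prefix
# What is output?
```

Trace:
`out = "apple"` → out = 'apple'
`prefix = "banana"` → prefix = 'banana'
`output = out + prefix` → output = 'applebanana'
So output = 'applebanana'

Answer: 'applebanana'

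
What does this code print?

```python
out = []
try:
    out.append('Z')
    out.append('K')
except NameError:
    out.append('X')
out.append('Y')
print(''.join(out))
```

Execution trace: 'Z' (try body) → 'K' (try body, no exception) → 'Y' (after the try/except). Output: ZKY

Answer: ZKY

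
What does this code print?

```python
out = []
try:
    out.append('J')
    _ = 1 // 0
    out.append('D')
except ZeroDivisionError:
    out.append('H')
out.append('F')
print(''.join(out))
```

Execution trace: 'J' (try body) → 'H' (except ZeroDivisionError) → 'F' (after the try/except). Output: JHF

Answer: JHF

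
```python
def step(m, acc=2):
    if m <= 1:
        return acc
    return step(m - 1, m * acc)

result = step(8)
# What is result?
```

Accumulator trace (n, acc): (8, 2) -> (7, 16) -> (6, 112) -> (5, 672) -> (4, 3360) -> (3, 13440) -> (2, 40320) -> (1, 80640) -> return 80640

Answer: 80640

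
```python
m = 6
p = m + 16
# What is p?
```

Trace:
`m = 6` → m = 6
`p = m + 16` → p = 22
So p = 22

Answer: 22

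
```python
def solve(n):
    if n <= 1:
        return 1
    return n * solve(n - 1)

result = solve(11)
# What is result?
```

solve(11) = 11 * 10 * 9 * 8 * 7 * 6 * 5 * 4 * 3 * 2 * 1 = 39916800

Answer: 39916800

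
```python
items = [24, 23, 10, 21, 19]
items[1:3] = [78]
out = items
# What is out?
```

Trace:
`items = [24, 23, 10, 21, 19]` → items = [24, 23, 10, 21, 19]
`items[1:3] = [78]` → items = [24, 78, 21, 19]
`out = items` → out = [24, 78, 21, 19]
So out = [24, 78, 21, 19]

Answer: [24, 78, 21, 19]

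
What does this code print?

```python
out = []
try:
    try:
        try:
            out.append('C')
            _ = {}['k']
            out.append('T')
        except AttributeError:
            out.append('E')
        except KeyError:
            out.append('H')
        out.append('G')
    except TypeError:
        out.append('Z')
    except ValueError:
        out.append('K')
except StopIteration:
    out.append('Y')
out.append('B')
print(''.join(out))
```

Execution trace: 'C' (inner try body) → 'H' (inner except KeyError) → 'G' (try body, no exception) → 'B' (after the try/except). Output: CHGB

Answer: CHGB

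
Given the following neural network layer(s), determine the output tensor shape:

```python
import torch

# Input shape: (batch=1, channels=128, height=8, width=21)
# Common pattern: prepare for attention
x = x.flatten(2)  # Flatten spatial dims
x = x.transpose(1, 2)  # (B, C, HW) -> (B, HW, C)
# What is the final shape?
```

Input: (1, 128, 8, 21) -> after flatten(2): (1, 128, 168) -> Output: (1, 168, 128)

Answer: (1, 168, 128)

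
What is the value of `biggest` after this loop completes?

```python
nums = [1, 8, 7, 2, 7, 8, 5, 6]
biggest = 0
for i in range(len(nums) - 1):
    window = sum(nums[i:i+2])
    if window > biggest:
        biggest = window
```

Max sum of 2-element window in [1, 8, 7, 2, 7, 8, 5, 6]
`biggest` takes the values: 0 → 9 → 15

Answer: 15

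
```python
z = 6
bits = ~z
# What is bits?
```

Trace:
`z = 6` → z = 6
`bits = ~z` → bits = -7
So bits = -7

Answer: -7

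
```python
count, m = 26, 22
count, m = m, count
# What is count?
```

Trace:
`count, m = 26, 22` → count = 26; m = 22
`count, m = m, count` → count = 22; m = 26
So count = 22

Answer: 22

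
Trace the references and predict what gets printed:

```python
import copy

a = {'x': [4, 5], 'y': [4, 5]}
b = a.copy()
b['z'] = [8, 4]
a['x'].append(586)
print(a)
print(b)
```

Key concept: shallow copy of dict with mutable values.
Step by step:
`a = {'x': [4, 5], 'y': [4, 5]}` → a = {'x': [4, 5], 'y': [4, 5]}
`b = a.copy()` → b = {'x': [4, 5], 'y': [4, 5]}
`b['z'] = [8, 4]` → b = {'x': [4, 5], 'y': [4, 5], 'z': [8, 4]}
`a['x'].append(586)` → a = {'x': [4, 5, 586], 'y': [4, 5]}; b = {'x': [4, 5, 586], 'y': [4, 5], 'z': [8, 4]}
`print(a)` → prints {'x': [4, 5, 586], 'y': [4, 5]}
`print(b)` → prints {'x': [4, 5, 586], 'y': [4, 5], 'z': [8, 4]}

Answer:
{'x': [4, 5, 586], 'y': [4, 5]}
{'x': [4, 5, 586], 'y': [4, 5], 'z': [8, 4]}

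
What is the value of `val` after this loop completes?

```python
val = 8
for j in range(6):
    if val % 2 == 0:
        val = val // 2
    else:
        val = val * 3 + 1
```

Collatz-style transformation from 8
`val` takes the values: 8 → 4 → 2 → 1 → 4 → 2 → 1

Answer: 1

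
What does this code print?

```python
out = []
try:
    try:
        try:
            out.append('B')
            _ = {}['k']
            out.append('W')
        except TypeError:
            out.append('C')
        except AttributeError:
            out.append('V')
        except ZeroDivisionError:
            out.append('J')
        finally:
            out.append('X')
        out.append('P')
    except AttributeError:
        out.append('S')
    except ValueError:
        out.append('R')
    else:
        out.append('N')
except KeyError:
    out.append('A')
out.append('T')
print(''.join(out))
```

Execution trace: 'B' (inner try body) → 'X' (inner finally) → 'A' (outer except KeyError) → 'T' (after the try/except). Output: BXAT

Answer: BXAT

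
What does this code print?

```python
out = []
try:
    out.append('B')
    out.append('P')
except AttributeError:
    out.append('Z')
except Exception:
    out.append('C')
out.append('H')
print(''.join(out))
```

Execution trace: 'B' (try body) → 'P' (try body, no exception) → 'H' (after the try/except). Output: BPH

Answer: BPH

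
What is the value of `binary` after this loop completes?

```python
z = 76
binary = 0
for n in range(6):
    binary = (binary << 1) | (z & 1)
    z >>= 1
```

Reverse lowest 6 bits of 76
`binary` takes the values: 0 → 1 → 3 → 6 → 12

Answer: 12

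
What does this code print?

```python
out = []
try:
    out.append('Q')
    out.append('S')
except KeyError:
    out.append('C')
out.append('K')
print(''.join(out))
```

Execution trace: 'Q' (try body) → 'S' (try body, no exception) → 'K' (after the try/except). Output: QSK

Answer: QSK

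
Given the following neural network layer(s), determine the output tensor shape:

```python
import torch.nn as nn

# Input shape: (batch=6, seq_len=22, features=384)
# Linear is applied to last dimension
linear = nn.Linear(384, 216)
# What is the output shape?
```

Input: (6, 22, 384) -> Output: (6, 22, 216)

Answer: (6, 22, 216)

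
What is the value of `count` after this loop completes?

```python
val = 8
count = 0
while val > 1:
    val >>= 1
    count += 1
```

Count right shifts until 1
`count` takes the values: 0 → 1 → 2 → 3

Answer: 3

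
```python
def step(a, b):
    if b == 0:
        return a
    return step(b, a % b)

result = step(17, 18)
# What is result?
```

step(17, 18) -> step(18, 17) -> step(17, 1) -> step(1, 0) -> 1

Answer: 1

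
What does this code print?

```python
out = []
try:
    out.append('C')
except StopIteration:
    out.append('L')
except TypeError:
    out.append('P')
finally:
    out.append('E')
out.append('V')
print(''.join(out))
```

Execution trace: 'C' (try body, no exception) → 'E' (finally) → 'V' (after the try/except). Output: CEV

Answer: CEV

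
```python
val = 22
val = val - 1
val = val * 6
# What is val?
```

Trace:
`val = 22` → val = 22
`val = val - 1` → val = 21
`val = val * 6` → val = 126
So val = 126

Answer: 126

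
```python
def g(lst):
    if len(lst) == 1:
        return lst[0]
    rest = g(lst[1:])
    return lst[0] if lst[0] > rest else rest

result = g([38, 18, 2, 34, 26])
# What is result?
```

Recursive max over [38, 18, 2, 34, 26] = 38

Answer: 38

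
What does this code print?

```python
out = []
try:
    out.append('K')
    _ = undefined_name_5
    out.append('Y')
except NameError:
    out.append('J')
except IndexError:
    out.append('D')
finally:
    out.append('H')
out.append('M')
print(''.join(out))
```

Execution trace: 'K' (try body) → 'J' (except NameError) → 'H' (finally) → 'M' (after the try/except). Output: KJHM

Answer: KJHM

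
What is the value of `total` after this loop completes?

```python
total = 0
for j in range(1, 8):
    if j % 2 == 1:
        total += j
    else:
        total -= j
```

Add odd, subtract even
`total` takes the values: 0 → 1 → -1 → 2 → -2 → 3 → -3 → 4

Answer: 4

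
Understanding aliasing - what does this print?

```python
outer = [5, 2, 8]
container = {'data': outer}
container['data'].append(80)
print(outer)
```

Key concept: dict holds reference to list.
Step by step:
`outer = [5, 2, 8]` → outer = [5, 2, 8]
`container = {'data': outer}` → container = {'data': [5, 2, 8]}
`container['data'].append(80)` → outer = [5, 2, 8, 80]; container = {'data': [5, 2, 8, 80]}
`print(outer)` → prints [5, 2, 8, 80]

Answer: [5, 2, 8, 80]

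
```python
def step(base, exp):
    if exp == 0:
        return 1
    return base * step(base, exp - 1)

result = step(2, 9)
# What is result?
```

step(2, 9) = 2 * 2 * 2 * 2 * 2 * 2 * 2 * 2 * 2 = 512

Answer: 512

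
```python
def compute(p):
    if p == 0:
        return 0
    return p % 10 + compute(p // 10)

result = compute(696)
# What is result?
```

Sum of digits of 696: 6 + 9 + 6 = 21

Answer: 21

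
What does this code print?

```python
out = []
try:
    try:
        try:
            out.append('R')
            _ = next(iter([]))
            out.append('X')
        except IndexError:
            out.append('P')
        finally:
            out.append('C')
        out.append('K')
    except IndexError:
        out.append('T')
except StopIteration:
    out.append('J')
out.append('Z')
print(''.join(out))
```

Execution trace: 'R' (inner try body) → 'C' (inner finally) → 'J' (outer except StopIteration) → 'Z' (after the try/except). Output: RCJZ

Answer: RCJZ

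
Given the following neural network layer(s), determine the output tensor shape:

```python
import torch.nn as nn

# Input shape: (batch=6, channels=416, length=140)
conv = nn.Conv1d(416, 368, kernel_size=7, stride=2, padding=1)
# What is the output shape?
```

Input: (6, 416, 140) -> Output: (6, 368, 68)

Answer: (6, 368, 68)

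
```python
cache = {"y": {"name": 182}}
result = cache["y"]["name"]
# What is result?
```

Trace:
`cache = {"y": {"name": 182}}` → cache = {'y': {'name': 182}}
`result = cache["y"]["name"]` → result = 182
So result = 182

Answer: 182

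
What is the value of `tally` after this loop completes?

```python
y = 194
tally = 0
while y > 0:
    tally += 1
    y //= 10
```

Count digits by repeated division by 10
`tally` takes the values: 0 → 1 → 2 → 3

Answer: 3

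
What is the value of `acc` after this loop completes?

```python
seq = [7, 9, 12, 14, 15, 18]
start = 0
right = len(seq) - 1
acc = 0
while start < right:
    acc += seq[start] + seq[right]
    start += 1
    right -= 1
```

Sum of pairs from ends
`acc` takes the values: 0 → 25 → 49 → 75

Answer: 75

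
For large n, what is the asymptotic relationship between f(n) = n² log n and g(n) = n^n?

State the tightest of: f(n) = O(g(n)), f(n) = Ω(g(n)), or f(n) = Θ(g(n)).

n² log n vs n^n: f(n) = O(g(n)) but not Ω(g(n)) — n^n grows strictly faster than n² log n.

Answer: f(n) = O(g(n)) but not Ω(g(n)) — n^n grows strictly faster than n² log n.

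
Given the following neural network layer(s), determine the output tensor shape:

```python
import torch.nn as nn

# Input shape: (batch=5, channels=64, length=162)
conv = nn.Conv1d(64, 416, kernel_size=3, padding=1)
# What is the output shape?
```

Input: (5, 64, 162) -> Output: (5, 416, 162)

Answer: (5, 416, 162)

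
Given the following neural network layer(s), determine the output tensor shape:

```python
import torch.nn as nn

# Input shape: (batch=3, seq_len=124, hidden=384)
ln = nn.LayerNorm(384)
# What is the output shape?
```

Input: (3, 124, 384) -> Output: (3, 124, 384)

Answer: (3, 124, 384)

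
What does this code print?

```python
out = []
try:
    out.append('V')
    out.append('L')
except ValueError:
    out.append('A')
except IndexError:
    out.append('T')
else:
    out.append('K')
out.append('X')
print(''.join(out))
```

Execution trace: 'V' (try body) → 'L' (try body, no exception) → 'K' (else) → 'X' (after the try/except). Output: VLKX

Answer: VLKX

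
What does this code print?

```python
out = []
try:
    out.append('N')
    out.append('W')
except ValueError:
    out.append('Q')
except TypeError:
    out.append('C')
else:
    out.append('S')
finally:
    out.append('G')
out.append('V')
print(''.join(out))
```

Execution trace: 'N' (try body) → 'W' (try body, no exception) → 'S' (else) → 'G' (finally) → 'V' (after the try/except). Output: NWSGV

Answer: NWSGV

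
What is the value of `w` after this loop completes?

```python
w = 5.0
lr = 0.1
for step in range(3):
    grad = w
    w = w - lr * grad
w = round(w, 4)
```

Gradient descent: w = 5.0 * (1 - 0.1)^3
`w` takes the values: 5.0 → 4.5 → 4.05 → 3.645

Answer: 3.645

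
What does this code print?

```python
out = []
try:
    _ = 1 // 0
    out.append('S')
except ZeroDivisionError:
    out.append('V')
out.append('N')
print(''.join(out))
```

Execution trace: 'V' (except ZeroDivisionError) → 'N' (after the try/except). Output: VN

Answer: VN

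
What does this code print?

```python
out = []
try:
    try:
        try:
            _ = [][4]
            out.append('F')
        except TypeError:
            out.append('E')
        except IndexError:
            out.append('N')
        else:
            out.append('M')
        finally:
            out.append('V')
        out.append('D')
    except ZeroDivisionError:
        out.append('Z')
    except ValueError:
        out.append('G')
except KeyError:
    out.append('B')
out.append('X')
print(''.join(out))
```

Execution trace: 'N' (inner except IndexError) → 'V' (inner finally) → 'D' (try body, no exception) → 'X' (after the try/except). Output: NVDX

Answer: NVDX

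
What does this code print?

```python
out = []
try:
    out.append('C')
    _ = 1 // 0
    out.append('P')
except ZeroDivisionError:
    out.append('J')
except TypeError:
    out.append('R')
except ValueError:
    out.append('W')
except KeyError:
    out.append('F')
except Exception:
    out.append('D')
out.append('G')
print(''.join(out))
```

Execution trace: 'C' (try body) → 'J' (except ZeroDivisionError) → 'G' (after the try/except). Output: CJG

Answer: CJG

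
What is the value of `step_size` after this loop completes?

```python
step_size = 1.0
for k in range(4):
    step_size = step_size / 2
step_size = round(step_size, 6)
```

Halving LR 4 times: 1 / 2^4
`step_size` takes the values: 1.0 → 0.5 → 0.25 → 0.125 → 0.0625

Answer: 0.0625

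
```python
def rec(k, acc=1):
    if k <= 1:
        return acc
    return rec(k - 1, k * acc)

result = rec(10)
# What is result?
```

Accumulator trace (n, acc): (10, 1) -> (9, 10) -> (8, 90) -> (7, 720) -> (6, 5040) -> (5, 30240) -> (4, 151200) -> (3, 604800) -> (2, 1814400) -> (1, 3628800) -> return 3628800

Answer: 3628800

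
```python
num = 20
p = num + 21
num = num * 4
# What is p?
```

Trace:
`num = 20` → num = 20
`p = num + 21` → p = 41
`num = num * 4` → num = 80
So p = 41

Answer: 41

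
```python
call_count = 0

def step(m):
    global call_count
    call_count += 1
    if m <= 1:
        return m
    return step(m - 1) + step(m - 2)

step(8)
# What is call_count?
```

Calls(m) = 1 + Calls(m-1) + Calls(m-2); Calls(0)=Calls(1)=1. For m=8 this gives 67.

Answer: 67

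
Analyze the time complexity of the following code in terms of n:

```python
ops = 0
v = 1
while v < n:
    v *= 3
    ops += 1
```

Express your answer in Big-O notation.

Each loop level contributes: log n. Multiplying the contributions gives O(log n).

Answer: O(log n)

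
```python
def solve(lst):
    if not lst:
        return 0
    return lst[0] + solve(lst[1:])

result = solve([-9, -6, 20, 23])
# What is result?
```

(-9) + (-6) + 20 + 23 + 0 = 28

Answer: 28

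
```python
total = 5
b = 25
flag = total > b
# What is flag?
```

Trace:
`total = 5` → total = 5
`b = 25` → b = 25
`flag = total > b` → flag = False
So flag = False

Answer: False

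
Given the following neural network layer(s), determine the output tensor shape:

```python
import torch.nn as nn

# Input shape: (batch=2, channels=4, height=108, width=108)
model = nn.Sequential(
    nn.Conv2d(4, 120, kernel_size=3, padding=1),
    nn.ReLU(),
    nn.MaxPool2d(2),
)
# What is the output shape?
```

Input: (2, 4, 108, 108) -> after Conv2d: (2, 120, 108, 108) -> after ReLU: (2, 120, 108, 108) -> Output: (2, 120, 54, 54)

Answer: (2, 120, 54, 54)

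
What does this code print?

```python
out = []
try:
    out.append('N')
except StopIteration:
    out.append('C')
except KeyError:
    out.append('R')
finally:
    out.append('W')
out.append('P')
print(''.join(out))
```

Execution trace: 'N' (try body, no exception) → 'W' (finally) → 'P' (after the try/except). Output: NWP

Answer: NWP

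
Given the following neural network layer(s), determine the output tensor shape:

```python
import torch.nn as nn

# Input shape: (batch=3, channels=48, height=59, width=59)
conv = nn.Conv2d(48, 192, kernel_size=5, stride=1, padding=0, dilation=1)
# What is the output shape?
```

Input: (3, 48, 59, 59) -> Output: (3, 192, 55, 55)

Answer: (3, 192, 55, 55)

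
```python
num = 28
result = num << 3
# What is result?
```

Trace:
`num = 28` → num = 28
`result = num << 3` → result = 224
So result = 224

Answer: 224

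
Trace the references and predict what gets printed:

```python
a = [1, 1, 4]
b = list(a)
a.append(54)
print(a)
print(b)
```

Key concept: list() constructor creates copy.
Step by step:
`a = [1, 1, 4]` → a = [1, 1, 4]
`b = list(a)` → b = [1, 1, 4]
`a.append(54)` → a = [1, 1, 4, 54]
`print(a)` → prints [1, 1, 4, 54]
`print(b)` → prints [1, 1, 4]

Answer:
[1, 1, 4, 54]
[1, 1, 4]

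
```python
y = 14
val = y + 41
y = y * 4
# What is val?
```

Trace:
`y = 14` → y = 14
`val = y + 41` → val = 55
`y = y * 4` → y = 56
So val = 55

Answer: 55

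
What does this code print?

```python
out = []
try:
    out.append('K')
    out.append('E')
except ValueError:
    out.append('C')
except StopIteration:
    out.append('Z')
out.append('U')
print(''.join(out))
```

Execution trace: 'K' (try body) → 'E' (try body, no exception) → 'U' (after the try/except). Output: KEU

Answer: KEU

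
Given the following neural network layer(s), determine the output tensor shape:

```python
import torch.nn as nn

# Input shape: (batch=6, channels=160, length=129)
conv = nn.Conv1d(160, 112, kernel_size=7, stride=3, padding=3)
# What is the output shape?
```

Input: (6, 160, 129) -> Output: (6, 112, 43)

Answer: (6, 112, 43)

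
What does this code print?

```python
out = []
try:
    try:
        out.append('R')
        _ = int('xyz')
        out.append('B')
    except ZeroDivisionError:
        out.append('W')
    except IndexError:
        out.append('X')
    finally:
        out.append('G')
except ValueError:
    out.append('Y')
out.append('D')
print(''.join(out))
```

Execution trace: 'R' (try body) → 'G' (finally) → 'Y' (outer except ValueError) → 'D' (after the try/except). Output: RGYD

Answer: RGYD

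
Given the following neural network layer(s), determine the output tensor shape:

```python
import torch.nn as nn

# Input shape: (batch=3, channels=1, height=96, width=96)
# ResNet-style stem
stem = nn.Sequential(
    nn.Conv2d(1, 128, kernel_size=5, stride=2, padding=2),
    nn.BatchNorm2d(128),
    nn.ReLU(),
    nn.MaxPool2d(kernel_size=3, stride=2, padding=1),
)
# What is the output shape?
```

Input: (3, 1, 96, 96) -> after Conv2d 5x5 stride=2: (3, 128, 48, 48) -> Output: (3, 128, 24, 24)

Answer: (3, 128, 24, 24)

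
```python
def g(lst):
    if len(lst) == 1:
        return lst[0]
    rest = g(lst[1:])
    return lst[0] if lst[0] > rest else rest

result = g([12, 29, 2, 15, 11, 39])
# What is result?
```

Recursive max over [12, 29, 2, 15, 11, 39] = 39

Answer: 39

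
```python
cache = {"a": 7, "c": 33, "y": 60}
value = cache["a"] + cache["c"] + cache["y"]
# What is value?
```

Trace:
`cache = {"a": 7, "c": 33, "y": 60}` → cache = {'a': 7, 'c': 33, 'y': 60}
`value = cache["a"] + cache["c"] + cache["y"]` → value = 100
So value = 100

Answer: 100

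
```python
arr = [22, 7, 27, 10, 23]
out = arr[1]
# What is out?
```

Trace:
`arr = [22, 7, 27, 10, 23]` → arr = [22, 7, 27, 10, 23]
`out = arr[1]` → out = 7
So out = 7

Answer: 7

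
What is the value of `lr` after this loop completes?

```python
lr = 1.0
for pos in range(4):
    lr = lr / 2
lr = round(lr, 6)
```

Halving LR 4 times: 1 / 2^4
`lr` takes the values: 1.0 → 0.5 → 0.25 → 0.125 → 0.0625

Answer: 0.0625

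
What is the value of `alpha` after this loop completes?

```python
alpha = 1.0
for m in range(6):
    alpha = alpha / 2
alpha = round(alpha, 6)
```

Halving LR 6 times: 1 / 2^6
`alpha` takes the values: 1.0 → 0.5 → 0.25 → 0.125 → 0.0625 → 0.03125 → 0.015625

Answer: 0.015625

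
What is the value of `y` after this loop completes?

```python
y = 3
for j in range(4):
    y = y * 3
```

Multiply by 3, 4 times: 3 * 3^4 = 243
`y` takes the values: 3 → 9 → 27 → 81 → 243

Answer: 243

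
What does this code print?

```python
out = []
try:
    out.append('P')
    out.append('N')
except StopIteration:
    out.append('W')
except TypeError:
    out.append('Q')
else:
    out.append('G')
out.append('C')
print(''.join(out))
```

Execution trace: 'P' (try body) → 'N' (try body, no exception) → 'G' (else) → 'C' (after the try/except). Output: PNGC

Answer: PNGC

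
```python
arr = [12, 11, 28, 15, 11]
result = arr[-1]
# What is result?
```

Trace:
`arr = [12, 11, 28, 15, 11]` → arr = [12, 11, 28, 15, 11]
`result = arr[-1]` → result = 11
So result = 11

Answer: 11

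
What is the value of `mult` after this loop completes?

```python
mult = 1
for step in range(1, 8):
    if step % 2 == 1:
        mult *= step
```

Product of odd numbers 1 to 7
`mult` takes the values: 1 → 3 → 15 → 105

Answer: 105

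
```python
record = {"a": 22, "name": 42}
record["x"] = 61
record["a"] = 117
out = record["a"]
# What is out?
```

Trace:
`record = {"a": 22, "name": 42}` → record = {'a': 22, 'name': 42}
`record["x"] = 61` → record = {'a': 22, 'name': 42, 'x': 61}
`record["a"] = 117` → record = {'a': 117, 'name': 42, 'x': 61}
`out = record["a"]` → out = 117
So out = 117

Answer: 117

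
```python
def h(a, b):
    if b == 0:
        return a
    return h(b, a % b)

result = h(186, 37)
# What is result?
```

h(186, 37) -> h(37, 1) -> h(1, 0) -> 1

Answer: 1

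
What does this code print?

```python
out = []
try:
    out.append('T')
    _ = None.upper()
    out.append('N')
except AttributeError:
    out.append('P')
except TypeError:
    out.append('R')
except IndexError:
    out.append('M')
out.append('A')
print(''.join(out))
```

Execution trace: 'T' (try body) → 'P' (except AttributeError) → 'A' (after the try/except). Output: TPA

Answer: TPA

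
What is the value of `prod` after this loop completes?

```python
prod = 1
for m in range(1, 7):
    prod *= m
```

6! = 720
`prod` takes the values: 1 → 2 → 6 → 24 → 120 → 720

Answer: 720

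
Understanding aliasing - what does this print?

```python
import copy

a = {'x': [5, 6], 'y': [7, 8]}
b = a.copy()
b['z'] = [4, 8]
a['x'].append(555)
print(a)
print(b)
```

Key concept: shallow copy of dict with mutable values.
Step by step:
`a = {'x': [5, 6], 'y': [7, 8]}` → a = {'x': [5, 6], 'y': [7, 8]}
`b = a.copy()` → b = {'x': [5, 6], 'y': [7, 8]}
`b['z'] = [4, 8]` → b = {'x': [5, 6], 'y': [7, 8], 'z': [4, 8]}
`a['x'].append(555)` → a = {'x': [5, 6, 555], 'y': [7, 8]}; b = {'x': [5, 6, 555], 'y': [7, 8], 'z': [4, 8]}
`print(a)` → prints {'x': [5, 6, 555], 'y': [7, 8]}
`print(b)` → prints {'x': [5, 6, 555], 'y': [7, 8], 'z': [4, 8]}

Answer:
{'x': [5, 6, 555], 'y': [7, 8]}
{'x': [5, 6, 555], 'y': [7, 8], 'z': [4, 8]}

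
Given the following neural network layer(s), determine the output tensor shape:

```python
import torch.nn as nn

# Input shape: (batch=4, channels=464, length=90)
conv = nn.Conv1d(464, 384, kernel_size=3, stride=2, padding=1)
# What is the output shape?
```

Input: (4, 464, 90) -> Output: (4, 384, 45)

Answer: (4, 384, 45)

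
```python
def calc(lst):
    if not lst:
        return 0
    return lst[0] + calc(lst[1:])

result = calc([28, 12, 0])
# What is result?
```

28 + 12 + 0 + 0 = 40

Answer: 40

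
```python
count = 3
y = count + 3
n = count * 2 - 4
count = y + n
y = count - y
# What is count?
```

Trace:
`count = 3` → count = 3
`y = count + 3` → y = 6
`n = count * 2 - 4` → n = 2
`count = y + n` → count = 8
`y = count - y` → y = 2
So count = 8

Answer: 8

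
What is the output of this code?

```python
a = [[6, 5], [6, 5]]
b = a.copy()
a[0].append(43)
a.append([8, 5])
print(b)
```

Key concept: shallow copy with nested lists.
Step by step:
`a = [[6, 5], [6, 5]]` → a = [[6, 5], [6, 5]]
`b = a.copy()` → b = [[6, 5], [6, 5]]
`a[0].append(43)` → a = [[6, 5, 43], [6, 5]]; b = [[6, 5, 43], [6, 5]]
`a.append([8, 5])` → a = [[6, 5, 43], [6, 5], [8, 5]]
`print(b)` → prints [[6, 5, 43], [6, 5]]

Answer: [[6, 5, 43], [6, 5]]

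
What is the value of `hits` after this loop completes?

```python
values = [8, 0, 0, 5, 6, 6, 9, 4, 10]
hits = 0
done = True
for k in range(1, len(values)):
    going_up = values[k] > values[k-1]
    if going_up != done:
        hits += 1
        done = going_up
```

Count direction changes in [8, 0, 0, 5, 6, 6, 9, 4, 10]
`hits` takes the values: 0 → 1 → 2 → 3 → 4 → 5 → 6

Answer: 6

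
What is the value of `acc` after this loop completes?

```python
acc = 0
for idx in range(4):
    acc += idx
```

Sum of 0 to 3 = 6
`acc` takes the values: 0 → 1 → 3 → 6

Answer: 6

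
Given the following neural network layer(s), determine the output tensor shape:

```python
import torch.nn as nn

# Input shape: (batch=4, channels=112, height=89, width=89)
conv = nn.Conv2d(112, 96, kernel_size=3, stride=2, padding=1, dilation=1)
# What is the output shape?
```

Input: (4, 112, 89, 89) -> Output: (4, 96, 45, 45)

Answer: (4, 96, 45, 45)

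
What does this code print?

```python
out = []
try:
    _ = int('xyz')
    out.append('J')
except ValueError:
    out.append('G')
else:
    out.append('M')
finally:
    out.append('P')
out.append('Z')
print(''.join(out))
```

Execution trace: 'G' (except ValueError) → 'P' (finally) → 'Z' (after the try/except). Output: GPZ

Answer: GPZ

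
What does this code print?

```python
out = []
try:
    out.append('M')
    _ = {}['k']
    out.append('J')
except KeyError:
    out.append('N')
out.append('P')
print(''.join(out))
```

Execution trace: 'M' (try body) → 'N' (except KeyError) → 'P' (after the try/except). Output: MNP

Answer: MNP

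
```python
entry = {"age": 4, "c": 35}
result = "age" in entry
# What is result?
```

Trace:
`entry = {"age": 4, "c": 35}` → entry = {'age': 4, 'c': 35}
`result = "age" in entry` → result = True
So result = True

Answer: True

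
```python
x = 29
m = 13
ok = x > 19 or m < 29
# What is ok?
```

Trace:
`x = 29` → x = 29
`m = 13` → m = 13
`ok = x > 19 or m < 29` → ok = True
So ok = True

Answer: True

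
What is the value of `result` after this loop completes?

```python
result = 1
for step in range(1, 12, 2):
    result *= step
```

Product of 1, 3, 5, ... up to 11
`result` takes the values: 1 → 3 → 15 → 105 → 945 → 10395

Answer: 10395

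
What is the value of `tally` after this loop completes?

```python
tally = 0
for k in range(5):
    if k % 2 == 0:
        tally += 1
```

Count numbers divisible by 2 in range(5)
`tally` takes the values: 0 → 1 → 2 → 3

Answer: 3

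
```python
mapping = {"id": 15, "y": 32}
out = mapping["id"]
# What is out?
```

Trace:
`mapping = {"id": 15, "y": 32}` → mapping = {'id': 15, 'y': 32}
`out = mapping["id"]` → out = 15
So out = 15

Answer: 15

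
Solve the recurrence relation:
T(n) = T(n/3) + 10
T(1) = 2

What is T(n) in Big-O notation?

Each step divides n by 3 and adds 10. After log_3(n) steps we reach T(1)=2. So T(n) = 10·log_3(n) + 2 = O(log n).

Answer: O(log n)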